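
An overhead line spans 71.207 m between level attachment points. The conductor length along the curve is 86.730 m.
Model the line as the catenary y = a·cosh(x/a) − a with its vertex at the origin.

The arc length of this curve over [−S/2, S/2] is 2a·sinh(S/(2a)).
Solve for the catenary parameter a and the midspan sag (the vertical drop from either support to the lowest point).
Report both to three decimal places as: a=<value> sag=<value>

a=32.102 sag=21.852

seed: a₀ = √(S³/(24(L−S))) = √(71.207³/(24·15.523)) = 31.130822
iter 1: u=1.143674  f(a)=+1.047e+00  f'(a)=-1.134e+00  a ← 31.130822 − (+1.047e+00/-1.134e+00) = 32.054480
iter 2: u=1.110718  f(a)=+4.842e-02  f'(a)=-1.031e+00  a ← 32.054480 − (+4.842e-02/-1.031e+00) = 32.101433
iter 3: u=1.109094  f(a)=+1.146e-04  f'(a)=-1.026e+00  a ← 32.101433 − (+1.146e-04/-1.026e+00) = 32.101545
iter 4: u=1.109090  f(a)=+6.453e-10  f'(a)=-1.026e+00  a ← 32.101545 − (+6.453e-10/-1.026e+00) = 32.101545
iter 5: u=1.109090  f(a)=+2.842e-14  f'(a)=-1.026e+00  a ← 32.101545 − (+2.842e-14/-1.026e+00) = 32.101545
converged: |Δa| < 1e-12 after 5 iterations
sag = a·(cosh(S/(2a)) − 1) = 32.101545·(cosh(1.109090) − 1) = 21.852439
T_max/T_min = cosh(S/(2a)) = 1.680729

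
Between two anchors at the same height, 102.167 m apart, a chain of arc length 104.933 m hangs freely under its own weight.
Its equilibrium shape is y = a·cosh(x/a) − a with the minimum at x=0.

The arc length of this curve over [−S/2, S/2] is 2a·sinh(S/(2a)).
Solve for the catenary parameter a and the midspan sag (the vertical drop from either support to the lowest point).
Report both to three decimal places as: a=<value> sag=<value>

seed: a₀ = √(S³/(24(L−S))) = √(102.167³/(24·2.766)) = 126.745997
iter 1: u=0.403038  f(a)=+2.255e-02  f'(a)=-4.436e-02  a ← 126.745997 − (+2.255e-02/-4.436e-02) = 127.254401
iter 2: u=0.401428  f(a)=+1.364e-04  f'(a)=-4.382e-02  a ← 127.254401 − (+1.364e-04/-4.382e-02) = 127.257514
iter 3: u=0.401418  f(a)=+5.059e-09  f'(a)=-4.382e-02  a ← 127.257514 − (+5.059e-09/-4.382e-02) = 127.257514
iter 4: u=0.401418  f(a)=-1.421e-14  f'(a)=-4.382e-02  a ← 127.257514 − (-1.421e-14/-4.382e-02) = 127.257514
converged: |Δa| < 1e-12 after 4 iterations
sag = a·(cosh(S/(2a)) − 1) = 127.257514·(cosh(0.401418) − 1) = 10.391345
T_max/T_min = cosh(S/(2a)) = 1.081656

a=127.258 sag=10.391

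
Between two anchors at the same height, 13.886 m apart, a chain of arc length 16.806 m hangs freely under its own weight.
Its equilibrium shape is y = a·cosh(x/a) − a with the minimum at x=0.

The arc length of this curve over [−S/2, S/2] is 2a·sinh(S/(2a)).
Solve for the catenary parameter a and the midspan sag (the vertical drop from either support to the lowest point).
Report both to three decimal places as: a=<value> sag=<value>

a=6.367 sag=4.176

seed: a₀ = √(S³/(24(L−S))) = √(13.886³/(24·2.920)) = 6.181142
iter 1: u=1.123255  f(a)=+1.898e-01  f'(a)=-1.070e+00  a ← 6.181142 − (+1.898e-01/-1.070e+00) = 6.358643
iter 2: u=1.091900  f(a)=+8.484e-03  f'(a)=-9.759e-01  a ← 6.358643 − (+8.484e-03/-9.759e-01) = 6.367337
iter 3: u=1.090409  f(a)=+1.870e-05  f'(a)=-9.716e-01  a ← 6.367337 − (+1.870e-05/-9.716e-01) = 6.367357
iter 4: u=1.090405  f(a)=+9.133e-11  f'(a)=-9.715e-01  a ← 6.367357 − (+9.133e-11/-9.715e-01) = 6.367357
iter 5: u=1.090405  f(a)=-3.553e-15  f'(a)=-9.715e-01  a ← 6.367357 − (-3.553e-15/-9.715e-01) = 6.367357
converged: |Δa| < 1e-12 after 5 iterations
sag = a·(cosh(S/(2a)) − 1) = 6.367357·(cosh(1.090405) − 1) = 4.175586
T_max/T_min = cosh(S/(2a)) = 1.655780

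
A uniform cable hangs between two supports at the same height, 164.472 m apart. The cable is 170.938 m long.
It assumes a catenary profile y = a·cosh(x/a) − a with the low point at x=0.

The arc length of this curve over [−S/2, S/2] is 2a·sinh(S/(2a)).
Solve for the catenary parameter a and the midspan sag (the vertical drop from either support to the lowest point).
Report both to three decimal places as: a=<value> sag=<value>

a=170.312 sag=20.243

seed: a₀ = √(S³/(24(L−S))) = √(164.472³/(24·6.466)) = 169.322429
iter 1: u=0.485677  f(a)=+7.669e-02  f'(a)=-7.819e-02  a ← 169.322429 − (+7.669e-02/-7.819e-02) = 170.303227
iter 2: u=0.482880  f(a)=+6.715e-04  f'(a)=-7.683e-02  a ← 170.303227 − (+6.715e-04/-7.683e-02) = 170.311967
iter 3: u=0.482855  f(a)=+5.248e-08  f'(a)=-7.682e-02  a ← 170.311967 − (+5.248e-08/-7.682e-02) = 170.311968
iter 4: u=0.482855  f(a)=+0.000e+00  f'(a)=-7.682e-02  a ← 170.311968 − (+0.000e+00/-7.682e-02) = 170.311968
converged: |Δa| < 1e-12 after 4 iterations
sag = a·(cosh(S/(2a)) − 1) = 170.311968·(cosh(0.482855) − 1) = 20.242792
T_max/T_min = cosh(S/(2a)) = 1.118857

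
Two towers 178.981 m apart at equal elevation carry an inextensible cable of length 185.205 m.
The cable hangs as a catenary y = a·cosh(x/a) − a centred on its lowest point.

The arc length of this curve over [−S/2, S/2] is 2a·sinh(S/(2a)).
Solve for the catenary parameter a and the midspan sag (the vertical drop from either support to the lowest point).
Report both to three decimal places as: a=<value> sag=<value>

a=196.930 sag=20.686

seed: a₀ = √(S³/(24(L−S))) = √(178.981³/(24·6.224)) = 195.916035
iter 1: u=0.456780  f(a)=+6.525e-02  f'(a)=-6.487e-02  a ← 195.916035 − (+6.525e-02/-6.487e-02) = 196.921918
iter 2: u=0.454447  f(a)=+5.060e-04  f'(a)=-6.387e-02  a ← 196.921918 − (+5.060e-04/-6.387e-02) = 196.929840
iter 3: u=0.454428  f(a)=+3.095e-08  f'(a)=-6.386e-02  a ← 196.929840 − (+3.095e-08/-6.386e-02) = 196.929841
iter 4: u=0.454428  f(a)=+0.000e+00  f'(a)=-6.386e-02  a ← 196.929841 − (+0.000e+00/-6.386e-02) = 196.929841
converged: |Δa| < 1e-12 after 4 iterations
sag = a·(cosh(S/(2a)) − 1) = 196.929841·(cosh(0.454428) − 1) = 20.685842
T_max/T_min = cosh(S/(2a)) = 1.105042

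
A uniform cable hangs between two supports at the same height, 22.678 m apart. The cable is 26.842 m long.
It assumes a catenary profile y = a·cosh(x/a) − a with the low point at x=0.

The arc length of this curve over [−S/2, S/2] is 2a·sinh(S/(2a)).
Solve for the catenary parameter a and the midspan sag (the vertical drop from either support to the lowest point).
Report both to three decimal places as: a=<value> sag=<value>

seed: a₀ = √(S³/(24(L−S))) = √(22.678³/(24·4.164)) = 10.803044
iter 1: u=1.049612  f(a)=+2.355e-01  f'(a)=-8.592e-01  a ← 10.803044 − (+2.355e-01/-8.592e-01) = 11.077103
iter 2: u=1.023643  f(a)=+9.258e-03  f'(a)=-7.929e-01  a ← 11.077103 − (+9.258e-03/-7.929e-01) = 11.088780
iter 3: u=1.022565  f(a)=+1.561e-05  f'(a)=-7.902e-01  a ← 11.088780 − (+1.561e-05/-7.902e-01) = 11.088800
iter 4: u=1.022563  f(a)=+4.454e-11  f'(a)=-7.902e-01  a ← 11.088800 − (+4.454e-11/-7.902e-01) = 11.088800
iter 5: u=1.022563  f(a)=-3.553e-15  f'(a)=-7.902e-01  a ← 11.088800 − (-3.553e-15/-7.902e-01) = 11.088800
converged: |Δa| < 1e-12 after 5 iterations
sag = a·(cosh(S/(2a)) − 1) = 11.088800·(cosh(1.022563) − 1) = 6.320529
T_max/T_min = cosh(S/(2a)) = 1.569992

a=11.089 sag=6.321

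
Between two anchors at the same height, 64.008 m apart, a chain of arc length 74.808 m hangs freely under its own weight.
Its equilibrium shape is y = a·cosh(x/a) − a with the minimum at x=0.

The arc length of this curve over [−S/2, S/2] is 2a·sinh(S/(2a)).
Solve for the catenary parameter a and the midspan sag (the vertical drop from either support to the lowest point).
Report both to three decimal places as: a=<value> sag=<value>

seed: a₀ = √(S³/(24(L−S))) = √(64.008³/(24·10.800)) = 31.807819
iter 1: u=1.006168  f(a)=+5.600e-01  f'(a)=-7.504e-01  a ← 31.807819 − (+5.600e-01/-7.504e-01) = 32.554189
iter 2: u=0.983099  f(a)=+2.032e-02  f'(a)=-6.968e-01  a ← 32.554189 − (+2.032e-02/-6.968e-01) = 32.583349
iter 3: u=0.982219  f(a)=+2.897e-05  f'(a)=-6.948e-01  a ← 32.583349 − (+2.897e-05/-6.948e-01) = 32.583391
iter 4: u=0.982218  f(a)=+5.910e-11  f'(a)=-6.948e-01  a ← 32.583391 − (+5.910e-11/-6.948e-01) = 32.583391
iter 5: u=0.982218  f(a)=+1.421e-14  f'(a)=-6.948e-01  a ← 32.583391 − (+1.421e-14/-6.948e-01) = 32.583391
converged: |Δa| < 1e-12 after 5 iterations
sag = a·(cosh(S/(2a)) − 1) = 32.583391·(cosh(0.982218) − 1) = 17.022421
T_max/T_min = cosh(S/(2a)) = 1.522426

a=32.583 sag=17.022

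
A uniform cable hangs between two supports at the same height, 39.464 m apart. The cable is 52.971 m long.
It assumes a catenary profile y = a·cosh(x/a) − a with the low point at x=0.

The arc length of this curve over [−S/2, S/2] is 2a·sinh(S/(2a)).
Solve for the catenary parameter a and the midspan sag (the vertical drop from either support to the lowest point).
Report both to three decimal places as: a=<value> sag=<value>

seed: a₀ = √(S³/(24(L−S))) = √(39.464³/(24·13.507)) = 13.769450
iter 1: u=1.433027  f(a)=+1.457e+00  f'(a)=-2.395e+00  a ← 13.769450 − (+1.457e+00/-2.395e+00) = 14.377540
iter 2: u=1.372418  f(a)=+1.021e-01  f'(a)=-2.071e+00  a ← 14.377540 − (+1.021e-01/-2.071e+00) = 14.426828
iter 3: u=1.367730  f(a)=+5.843e-04  f'(a)=-2.047e+00  a ← 14.426828 − (+5.843e-04/-2.047e+00) = 14.427113
iter 4: u=1.367703  f(a)=+1.940e-08  f'(a)=-2.047e+00  a ← 14.427113 − (+1.940e-08/-2.047e+00) = 14.427113
iter 5: u=1.367703  f(a)=+7.105e-15  f'(a)=-2.047e+00  a ← 14.427113 − (+7.105e-15/-2.047e+00) = 14.427113
converged: |Δa| < 1e-12 after 5 iterations
sag = a·(cosh(S/(2a)) − 1) = 14.427113·(cosh(1.367703) − 1) = 15.732849
T_max/T_min = cosh(S/(2a)) = 2.090506

a=14.427 sag=15.733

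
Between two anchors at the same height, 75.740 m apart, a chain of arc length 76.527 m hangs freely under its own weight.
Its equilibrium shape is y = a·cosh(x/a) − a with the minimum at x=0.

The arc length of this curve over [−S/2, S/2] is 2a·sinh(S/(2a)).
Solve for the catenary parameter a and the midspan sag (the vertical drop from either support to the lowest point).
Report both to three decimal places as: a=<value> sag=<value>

a=151.904 sag=4.745

seed: a₀ = √(S³/(24(L−S))) = √(75.740³/(24·0.787)) = 151.668351
iter 1: u=0.249690  f(a)=+2.457e-03  f'(a)=-1.044e-02  a ← 151.668351 − (+2.457e-03/-1.044e-02) = 151.903625
iter 2: u=0.249303  f(a)=+5.729e-06  f'(a)=-1.039e-02  a ← 151.903625 − (+5.729e-06/-1.039e-02) = 151.904177
iter 3: u=0.249302  f(a)=+3.132e-11  f'(a)=-1.039e-02  a ← 151.904177 − (+3.132e-11/-1.039e-02) = 151.904177
iter 4: u=0.249302  f(a)=+0.000e+00  f'(a)=-1.039e-02  a ← 151.904177 − (+0.000e+00/-1.039e-02) = 151.904177
converged: |Δa| < 1e-12 after 4 iterations
sag = a·(cosh(S/(2a)) − 1) = 151.904177·(cosh(0.249302) − 1) = 4.745031
T_max/T_min = cosh(S/(2a)) = 1.031237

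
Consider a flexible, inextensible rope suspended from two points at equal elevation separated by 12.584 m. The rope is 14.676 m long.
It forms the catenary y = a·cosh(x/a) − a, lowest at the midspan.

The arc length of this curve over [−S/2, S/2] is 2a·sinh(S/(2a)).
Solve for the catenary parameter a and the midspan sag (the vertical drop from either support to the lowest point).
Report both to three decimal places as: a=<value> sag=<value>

a=6.451 sag=3.319

seed: a₀ = √(S³/(24(L−S))) = √(12.584³/(24·2.092)) = 6.300015
iter 1: u=0.998728  f(a)=+1.068e-01  f'(a)=-7.328e-01  a ← 6.300015 − (+1.068e-01/-7.328e-01) = 6.445826
iter 2: u=0.976135  f(a)=+3.822e-03  f'(a)=-6.812e-01  a ← 6.445826 − (+3.822e-03/-6.812e-01) = 6.451437
iter 3: u=0.975287  f(a)=+5.292e-06  f'(a)=-6.793e-01  a ← 6.451437 − (+5.292e-06/-6.793e-01) = 6.451445
iter 4: u=0.975285  f(a)=+1.018e-11  f'(a)=-6.793e-01  a ← 6.451445 − (+1.018e-11/-6.793e-01) = 6.451445
iter 5: u=0.975285  f(a)=-1.776e-15  f'(a)=-6.793e-01  a ← 6.451445 − (-1.776e-15/-6.793e-01) = 6.451445
converged: |Δa| < 1e-12 after 5 iterations
sag = a·(cosh(S/(2a)) − 1) = 6.451445·(cosh(0.975285) − 1) = 3.319296
T_max/T_min = cosh(S/(2a)) = 1.514504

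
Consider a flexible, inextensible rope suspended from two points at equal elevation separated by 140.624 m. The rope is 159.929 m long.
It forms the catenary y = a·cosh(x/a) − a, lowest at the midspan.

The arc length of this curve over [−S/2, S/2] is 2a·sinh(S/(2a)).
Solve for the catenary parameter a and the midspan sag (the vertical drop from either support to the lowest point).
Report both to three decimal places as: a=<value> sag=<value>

seed: a₀ = √(S³/(24(L−S))) = √(140.624³/(24·19.305)) = 77.472692
iter 1: u=0.907571  f(a)=+8.108e-01  f'(a)=-5.406e-01  a ← 77.472692 − (+8.108e-01/-5.406e-01) = 78.972446
iter 2: u=0.890336  f(a)=+2.414e-02  f'(a)=-5.089e-01  a ← 78.972446 − (+2.414e-02/-5.089e-01) = 79.019891
iter 3: u=0.889801  f(a)=+2.286e-05  f'(a)=-5.079e-01  a ← 79.019891 − (+2.286e-05/-5.079e-01) = 79.019936
iter 4: u=0.889801  f(a)=+2.052e-11  f'(a)=-5.079e-01  a ← 79.019936 − (+2.052e-11/-5.079e-01) = 79.019936
converged: |Δa| < 1e-12 after 4 iterations
sag = a·(cosh(S/(2a)) − 1) = 79.019936·(cosh(0.889801) − 1) = 33.401021
T_max/T_min = cosh(S/(2a)) = 1.422691

a=79.020 sag=33.401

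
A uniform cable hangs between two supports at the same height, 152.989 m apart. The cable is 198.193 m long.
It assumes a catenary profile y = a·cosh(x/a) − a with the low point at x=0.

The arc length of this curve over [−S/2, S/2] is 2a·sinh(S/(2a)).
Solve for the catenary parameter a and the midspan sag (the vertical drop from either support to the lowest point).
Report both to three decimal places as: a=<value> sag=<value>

seed: a₀ = √(S³/(24(L−S))) = √(152.989³/(24·45.204)) = 57.450823
iter 1: u=1.331478  f(a)=+4.180e+00  f'(a)=-1.871e+00  a ← 57.450823 − (+4.180e+00/-1.871e+00) = 59.685218
iter 2: u=1.281632  f(a)=+2.562e-01  f'(a)=-1.648e+00  a ← 59.685218 − (+2.562e-01/-1.648e+00) = 59.840715
iter 3: u=1.278302  f(a)=+1.102e-03  f'(a)=-1.634e+00  a ← 59.840715 − (+1.102e-03/-1.634e+00) = 59.841389
iter 4: u=1.278287  f(a)=+2.057e-08  f'(a)=-1.634e+00  a ← 59.841389 − (+2.057e-08/-1.634e+00) = 59.841389
iter 5: u=1.278287  f(a)=+2.842e-14  f'(a)=-1.634e+00  a ← 59.841389 − (+2.842e-14/-1.634e+00) = 59.841389
converged: |Δa| < 1e-12 after 5 iterations
sag = a·(cosh(S/(2a)) − 1) = 59.841389·(cosh(1.278287) − 1) = 55.921766
T_max/T_min = cosh(S/(2a)) = 1.934500

a=59.841 sag=55.922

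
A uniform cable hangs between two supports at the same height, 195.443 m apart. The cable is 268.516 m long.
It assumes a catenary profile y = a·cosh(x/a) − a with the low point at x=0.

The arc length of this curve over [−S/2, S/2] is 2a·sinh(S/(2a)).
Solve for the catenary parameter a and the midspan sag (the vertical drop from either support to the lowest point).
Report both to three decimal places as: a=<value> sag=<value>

a=68.628 sag=82.153

seed: a₀ = √(S³/(24(L−S))) = √(195.443³/(24·73.073)) = 65.244828
iter 1: u=1.497766  f(a)=+8.648e+00  f'(a)=-2.784e+00  a ← 65.244828 − (+8.648e+00/-2.784e+00) = 68.350652
iter 2: u=1.429708  f(a)=+6.558e-01  f'(a)=-2.377e+00  a ← 68.350652 − (+6.558e-01/-2.377e+00) = 68.626597
iter 3: u=1.423960  f(a)=+4.456e-03  f'(a)=-2.345e+00  a ← 68.626597 − (+4.456e-03/-2.345e+00) = 68.628498
iter 4: u=1.423920  f(a)=+2.088e-07  f'(a)=-2.344e+00  a ← 68.628498 − (+2.088e-07/-2.344e+00) = 68.628498
iter 5: u=1.423920  f(a)=+5.684e-14  f'(a)=-2.344e+00  a ← 68.628498 − (+5.684e-14/-2.344e+00) = 68.628498
converged: |Δa| < 1e-12 after 5 iterations
sag = a·(cosh(S/(2a)) − 1) = 68.628498·(cosh(1.423920) − 1) = 82.153070
T_max/T_min = cosh(S/(2a)) = 2.197069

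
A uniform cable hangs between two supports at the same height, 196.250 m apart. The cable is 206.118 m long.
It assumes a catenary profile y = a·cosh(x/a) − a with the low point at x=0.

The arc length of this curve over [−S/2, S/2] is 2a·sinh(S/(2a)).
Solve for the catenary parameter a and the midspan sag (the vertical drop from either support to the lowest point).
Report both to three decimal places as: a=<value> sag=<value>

seed: a₀ = √(S³/(24(L−S))) = √(196.250³/(24·9.868)) = 178.646416
iter 1: u=0.549269  f(a)=+1.499e-01  f'(a)=-1.138e-01  a ← 178.646416 − (+1.499e-01/-1.138e-01) = 179.963398
iter 2: u=0.545250  f(a)=+1.674e-03  f'(a)=-1.113e-01  a ← 179.963398 − (+1.674e-03/-1.113e-01) = 179.978438
iter 3: u=0.545204  f(a)=+2.140e-07  f'(a)=-1.113e-01  a ← 179.978438 − (+2.140e-07/-1.113e-01) = 179.978440
iter 4: u=0.545204  f(a)=+0.000e+00  f'(a)=-1.113e-01  a ← 179.978440 − (+0.000e+00/-1.113e-01) = 179.978440
converged: |Δa| < 1e-12 after 4 iterations
sag = a·(cosh(S/(2a)) − 1) = 179.978440·(cosh(0.545204) − 1) = 27.418273
T_max/T_min = cosh(S/(2a)) = 1.152342

a=179.978 sag=27.418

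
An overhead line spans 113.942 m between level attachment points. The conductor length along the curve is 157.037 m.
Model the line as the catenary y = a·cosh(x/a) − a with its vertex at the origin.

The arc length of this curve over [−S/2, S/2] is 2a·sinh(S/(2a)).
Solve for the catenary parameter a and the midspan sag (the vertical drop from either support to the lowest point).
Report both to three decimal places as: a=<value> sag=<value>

seed: a₀ = √(S³/(24(L−S))) = √(113.942³/(24·43.095)) = 37.818709
iter 1: u=1.506424  f(a)=+5.163e+00  f'(a)=-2.840e+00  a ← 37.818709 − (+5.163e+00/-2.840e+00) = 39.636532
iter 2: u=1.437336  f(a)=+3.956e-01  f'(a)=-2.420e+00  a ← 39.636532 − (+3.956e-01/-2.420e+00) = 39.799988
iter 3: u=1.431433  f(a)=+2.748e-03  f'(a)=-2.386e+00  a ← 39.799988 − (+2.748e-03/-2.386e+00) = 39.801140
iter 4: u=1.431391  f(a)=+1.347e-07  f'(a)=-2.386e+00  a ← 39.801140 − (+1.347e-07/-2.386e+00) = 39.801140
iter 5: u=1.431391  f(a)=-2.842e-14  f'(a)=-2.386e+00  a ← 39.801140 − (-2.842e-14/-2.386e+00) = 39.801140
converged: |Δa| < 1e-12 after 5 iterations
sag = a·(cosh(S/(2a)) − 1) = 39.801140·(cosh(1.431391) − 1) = 48.228887
T_max/T_min = cosh(S/(2a)) = 2.211746

a=39.801 sag=48.229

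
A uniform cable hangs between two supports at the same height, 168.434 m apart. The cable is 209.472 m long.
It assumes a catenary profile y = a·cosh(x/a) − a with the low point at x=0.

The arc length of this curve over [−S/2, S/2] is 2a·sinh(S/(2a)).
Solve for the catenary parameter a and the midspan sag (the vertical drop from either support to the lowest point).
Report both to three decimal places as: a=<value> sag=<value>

a=72.069 sag=55.067

seed: a₀ = √(S³/(24(L−S))) = √(168.434³/(24·41.038)) = 69.653979
iter 1: u=1.209077  f(a)=+3.106e+00  f'(a)=-1.360e+00  a ← 69.653979 − (+3.106e+00/-1.360e+00) = 71.938191
iter 2: u=1.170686  f(a)=+1.593e-01  f'(a)=-1.224e+00  a ← 71.938191 − (+1.593e-01/-1.224e+00) = 72.068415
iter 3: u=1.168570  f(a)=+4.695e-04  f'(a)=-1.216e+00  a ← 72.068415 − (+4.695e-04/-1.216e+00) = 72.068801
iter 4: u=1.168564  f(a)=+4.102e-09  f'(a)=-1.216e+00  a ← 72.068801 − (+4.102e-09/-1.216e+00) = 72.068801
iter 5: u=1.168564  f(a)=-2.842e-14  f'(a)=-1.216e+00  a ← 72.068801 − (-2.842e-14/-1.216e+00) = 72.068801
converged: |Δa| < 1e-12 after 5 iterations
sag = a·(cosh(S/(2a)) − 1) = 72.068801·(cosh(1.168564) − 1) = 55.067118
T_max/T_min = cosh(S/(2a)) = 1.764091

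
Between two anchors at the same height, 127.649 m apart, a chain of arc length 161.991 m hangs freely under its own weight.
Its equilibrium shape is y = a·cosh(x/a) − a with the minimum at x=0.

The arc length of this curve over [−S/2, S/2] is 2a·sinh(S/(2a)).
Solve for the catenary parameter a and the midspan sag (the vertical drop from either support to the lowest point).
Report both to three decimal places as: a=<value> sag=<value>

a=52.148 sag=44.183

seed: a₀ = √(S³/(24(L−S))) = √(127.649³/(24·34.342)) = 50.235151
iter 1: u=1.270515  f(a)=+2.881e+00  f'(a)=-1.601e+00  a ← 50.235151 − (+2.881e+00/-1.601e+00) = 52.034398
iter 2: u=1.226583  f(a)=+1.620e-01  f'(a)=-1.426e+00  a ← 52.034398 − (+1.620e-01/-1.426e+00) = 52.148036
iter 3: u=1.223910  f(a)=+5.799e-04  f'(a)=-1.415e+00  a ← 52.148036 − (+5.799e-04/-1.415e+00) = 52.148445
iter 4: u=1.223900  f(a)=+7.489e-09  f'(a)=-1.415e+00  a ← 52.148445 − (+7.489e-09/-1.415e+00) = 52.148445
iter 5: u=1.223900  f(a)=+0.000e+00  f'(a)=-1.415e+00  a ← 52.148445 − (+0.000e+00/-1.415e+00) = 52.148445
converged: |Δa| < 1e-12 after 5 iterations
sag = a·(cosh(S/(2a)) − 1) = 52.148445·(cosh(1.223900) − 1) = 44.182917
T_max/T_min = cosh(S/(2a)) = 1.847253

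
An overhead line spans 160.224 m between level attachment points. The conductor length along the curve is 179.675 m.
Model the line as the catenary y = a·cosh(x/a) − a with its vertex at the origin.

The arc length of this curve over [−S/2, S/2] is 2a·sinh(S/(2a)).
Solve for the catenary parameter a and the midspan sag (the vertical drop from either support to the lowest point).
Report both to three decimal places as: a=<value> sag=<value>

a=95.531 sag=35.606

seed: a₀ = √(S³/(24(L−S))) = √(160.224³/(24·19.451)) = 93.867395
iter 1: u=0.853459  f(a)=+7.208e-01  f'(a)=-4.454e-01  a ← 93.867395 − (+7.208e-01/-4.454e-01) = 95.485668
iter 2: u=0.838995  f(a)=+1.906e-02  f'(a)=-4.221e-01  a ← 95.485668 − (+1.906e-02/-4.221e-01) = 95.530825
iter 3: u=0.838598  f(a)=+1.414e-05  f'(a)=-4.215e-01  a ← 95.530825 − (+1.414e-05/-4.215e-01) = 95.530859
iter 4: u=0.838598  f(a)=+7.759e-12  f'(a)=-4.215e-01  a ← 95.530859 − (+7.759e-12/-4.215e-01) = 95.530859
converged: |Δa| < 1e-12 after 4 iterations
sag = a·(cosh(S/(2a)) − 1) = 95.530859·(cosh(0.838598) − 1) = 35.606174
T_max/T_min = cosh(S/(2a)) = 1.372719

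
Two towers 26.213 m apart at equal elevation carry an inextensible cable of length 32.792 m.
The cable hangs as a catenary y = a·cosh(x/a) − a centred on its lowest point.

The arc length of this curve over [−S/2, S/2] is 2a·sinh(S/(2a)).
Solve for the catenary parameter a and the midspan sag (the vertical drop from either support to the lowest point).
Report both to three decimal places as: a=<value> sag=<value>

a=11.061 sag=8.717

seed: a₀ = √(S³/(24(L−S))) = √(26.213³/(24·6.579)) = 10.680449
iter 1: u=1.227149  f(a)=+5.135e-01  f'(a)=-1.428e+00  a ← 10.680449 − (+5.135e-01/-1.428e+00) = 11.040106
iter 2: u=1.187172  f(a)=+2.708e-02  f'(a)=-1.281e+00  a ← 11.040106 − (+2.708e-02/-1.281e+00) = 11.061249
iter 3: u=1.184902  f(a)=+8.458e-05  f'(a)=-1.273e+00  a ← 11.061249 − (+8.458e-05/-1.273e+00) = 11.061315
iter 4: u=1.184895  f(a)=+8.308e-10  f'(a)=-1.273e+00  a ← 11.061315 − (+8.308e-10/-1.273e+00) = 11.061315
iter 5: u=1.184895  f(a)=-7.105e-15  f'(a)=-1.273e+00  a ← 11.061315 − (-7.105e-15/-1.273e+00) = 11.061315
converged: |Δa| < 1e-12 after 5 iterations
sag = a·(cosh(S/(2a)) − 1) = 11.061315·(cosh(1.184895) − 1) = 8.716994
T_max/T_min = cosh(S/(2a)) = 1.788061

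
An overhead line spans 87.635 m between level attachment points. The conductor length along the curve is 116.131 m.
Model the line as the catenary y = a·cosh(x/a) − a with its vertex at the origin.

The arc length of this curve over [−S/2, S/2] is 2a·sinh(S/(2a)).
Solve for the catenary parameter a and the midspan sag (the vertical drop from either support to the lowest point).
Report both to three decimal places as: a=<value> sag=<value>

seed: a₀ = √(S³/(24(L−S))) = √(87.635³/(24·28.496)) = 31.370310
iter 1: u=1.396782  f(a)=+2.912e+00  f'(a)=-2.197e+00  a ← 31.370310 − (+2.912e+00/-2.197e+00) = 32.696087
iter 2: u=1.340145  f(a)=+1.948e-01  f'(a)=-1.912e+00  a ← 32.696087 − (+1.948e-01/-1.912e+00) = 32.797980
iter 3: u=1.335982  f(a)=+1.010e-03  f'(a)=-1.892e+00  a ← 32.797980 − (+1.010e-03/-1.892e+00) = 32.798514
iter 4: u=1.335960  f(a)=+2.744e-08  f'(a)=-1.892e+00  a ← 32.798514 − (+2.744e-08/-1.892e+00) = 32.798514
iter 5: u=1.335960  f(a)=+0.000e+00  f'(a)=-1.892e+00  a ← 32.798514 − (+0.000e+00/-1.892e+00) = 32.798514
converged: |Δa| < 1e-12 after 5 iterations
sag = a·(cosh(S/(2a)) − 1) = 32.798514·(cosh(1.335960) − 1) = 33.889902
T_max/T_min = cosh(S/(2a)) = 2.033276

a=32.799 sag=33.890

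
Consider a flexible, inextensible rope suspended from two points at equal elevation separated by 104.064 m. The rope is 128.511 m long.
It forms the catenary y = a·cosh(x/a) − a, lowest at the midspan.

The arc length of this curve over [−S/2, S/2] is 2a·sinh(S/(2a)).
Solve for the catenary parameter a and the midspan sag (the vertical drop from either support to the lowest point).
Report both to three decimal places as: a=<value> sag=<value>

a=45.294 sag=33.321

seed: a₀ = √(S³/(24(L−S))) = √(104.064³/(24·24.447)) = 43.826054
iter 1: u=1.187239  f(a)=+1.782e+00  f'(a)=-1.281e+00  a ← 43.826054 − (+1.782e+00/-1.281e+00) = 45.217070
iter 2: u=1.150716  f(a)=+8.835e-02  f'(a)=-1.157e+00  a ← 45.217070 − (+8.835e-02/-1.157e+00) = 45.293446
iter 3: u=1.148775  f(a)=+2.423e-04  f'(a)=-1.151e+00  a ← 45.293446 − (+2.423e-04/-1.151e+00) = 45.293656
iter 4: u=1.148770  f(a)=+1.833e-09  f'(a)=-1.150e+00  a ← 45.293656 − (+1.833e-09/-1.150e+00) = 45.293656
iter 5: u=1.148770  f(a)=-2.842e-14  f'(a)=-1.150e+00  a ← 45.293656 − (-2.842e-14/-1.150e+00) = 45.293656
converged: |Δa| < 1e-12 after 5 iterations
sag = a·(cosh(S/(2a)) − 1) = 45.293656·(cosh(1.148770) − 1) = 33.321130
T_max/T_min = cosh(S/(2a)) = 1.735669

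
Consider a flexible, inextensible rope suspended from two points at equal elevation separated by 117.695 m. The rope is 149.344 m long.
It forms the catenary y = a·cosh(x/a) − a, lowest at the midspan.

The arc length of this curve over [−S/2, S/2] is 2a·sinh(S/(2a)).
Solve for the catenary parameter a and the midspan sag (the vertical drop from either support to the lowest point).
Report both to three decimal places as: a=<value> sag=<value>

seed: a₀ = √(S³/(24(L−S))) = √(117.695³/(24·31.649)) = 46.328837
iter 1: u=1.270213  f(a)=+2.654e+00  f'(a)=-1.600e+00  a ← 46.328837 − (+2.654e+00/-1.600e+00) = 47.987477
iter 2: u=1.226310  f(a)=+1.492e-01  f'(a)=-1.425e+00  a ← 47.987477 − (+1.492e-01/-1.425e+00) = 48.092183
iter 3: u=1.223640  f(a)=+5.334e-04  f'(a)=-1.414e+00  a ← 48.092183 − (+5.334e-04/-1.414e+00) = 48.092560
iter 4: u=1.223630  f(a)=+6.876e-09  f'(a)=-1.414e+00  a ← 48.092560 − (+6.876e-09/-1.414e+00) = 48.092560
iter 5: u=1.223630  f(a)=+0.000e+00  f'(a)=-1.414e+00  a ← 48.092560 − (+0.000e+00/-1.414e+00) = 48.092560
converged: |Δa| < 1e-12 after 5 iterations
sag = a·(cosh(S/(2a)) − 1) = 48.092560·(cosh(1.223630) − 1) = 40.726367
T_max/T_min = cosh(S/(2a)) = 1.846833

a=48.093 sag=40.726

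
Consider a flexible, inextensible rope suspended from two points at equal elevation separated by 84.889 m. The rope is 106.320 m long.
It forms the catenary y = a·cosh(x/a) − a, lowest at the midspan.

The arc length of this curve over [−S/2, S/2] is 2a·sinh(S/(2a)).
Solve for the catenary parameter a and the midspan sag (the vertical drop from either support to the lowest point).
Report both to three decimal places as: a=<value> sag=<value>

seed: a₀ = √(S³/(24(L−S))) = √(84.889³/(24·21.431)) = 34.486593
iter 1: u=1.230754  f(a)=+1.683e+00  f'(a)=-1.442e+00  a ← 34.486593 − (+1.683e+00/-1.442e+00) = 35.653994
iter 2: u=1.190456  f(a)=+8.923e-02  f'(a)=-1.292e+00  a ← 35.653994 − (+8.923e-02/-1.292e+00) = 35.723036
iter 3: u=1.188155  f(a)=+2.819e-04  f'(a)=-1.284e+00  a ← 35.723036 − (+2.819e-04/-1.284e+00) = 35.723255
iter 4: u=1.188148  f(a)=+2.834e-09  f'(a)=-1.284e+00  a ← 35.723255 − (+2.834e-09/-1.284e+00) = 35.723255
iter 5: u=1.188148  f(a)=+0.000e+00  f'(a)=-1.284e+00  a ← 35.723255 − (+0.000e+00/-1.284e+00) = 35.723255
converged: |Δa| < 1e-12 after 5 iterations
sag = a·(cosh(S/(2a)) − 1) = 35.723255·(cosh(1.188148) − 1) = 28.324669
T_max/T_min = cosh(S/(2a)) = 1.792892

a=35.723 sag=28.325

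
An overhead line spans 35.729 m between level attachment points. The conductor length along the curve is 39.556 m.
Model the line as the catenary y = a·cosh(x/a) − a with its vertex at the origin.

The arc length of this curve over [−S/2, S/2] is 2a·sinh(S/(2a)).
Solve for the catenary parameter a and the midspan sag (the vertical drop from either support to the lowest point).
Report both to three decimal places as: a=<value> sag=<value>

seed: a₀ = √(S³/(24(L−S))) = √(35.729³/(24·3.827)) = 22.284169
iter 1: u=0.801668  f(a)=+1.249e-01  f'(a)=-3.661e-01  a ← 22.284169 − (+1.249e-01/-3.661e-01) = 22.625299
iter 2: u=0.789581  f(a)=+2.925e-03  f'(a)=-3.491e-01  a ← 22.625299 − (+2.925e-03/-3.491e-01) = 22.633678
iter 3: u=0.789288  f(a)=+1.691e-06  f'(a)=-3.487e-01  a ← 22.633678 − (+1.691e-06/-3.487e-01) = 22.633683
iter 4: u=0.789288  f(a)=+5.613e-13  f'(a)=-3.487e-01  a ← 22.633683 − (+5.613e-13/-3.487e-01) = 22.633683
converged: |Δa| < 1e-12 after 4 iterations
sag = a·(cosh(S/(2a)) − 1) = 22.633683·(cosh(0.789288) − 1) = 7.423810
T_max/T_min = cosh(S/(2a)) = 1.327998

a=22.634 sag=7.424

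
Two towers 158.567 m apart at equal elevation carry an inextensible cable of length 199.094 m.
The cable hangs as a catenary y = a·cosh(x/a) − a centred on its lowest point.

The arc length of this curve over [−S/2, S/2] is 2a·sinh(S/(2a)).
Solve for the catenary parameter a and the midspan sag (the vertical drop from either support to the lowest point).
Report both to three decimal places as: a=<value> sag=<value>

a=66.347 sag=53.284

seed: a₀ = √(S³/(24(L−S))) = √(158.567³/(24·40.527)) = 64.023788
iter 1: u=1.238344  f(a)=+3.223e+00  f'(a)=-1.471e+00  a ← 64.023788 − (+3.223e+00/-1.471e+00) = 66.214907
iter 2: u=1.197366  f(a)=+1.729e-01  f'(a)=-1.317e+00  a ← 66.214907 − (+1.729e-01/-1.317e+00) = 66.346150
iter 3: u=1.194998  f(a)=+5.595e-04  f'(a)=-1.309e+00  a ← 66.346150 − (+5.595e-04/-1.309e+00) = 66.346577
iter 4: u=1.194990  f(a)=+5.904e-09  f'(a)=-1.309e+00  a ← 66.346577 − (+5.904e-09/-1.309e+00) = 66.346577
iter 5: u=1.194990  f(a)=+0.000e+00  f'(a)=-1.309e+00  a ← 66.346577 − (+0.000e+00/-1.309e+00) = 66.346577
converged: |Δa| < 1e-12 after 5 iterations
sag = a·(cosh(S/(2a)) − 1) = 66.346577·(cosh(1.194990) − 1) = 53.283994
T_max/T_min = cosh(S/(2a)) = 1.803116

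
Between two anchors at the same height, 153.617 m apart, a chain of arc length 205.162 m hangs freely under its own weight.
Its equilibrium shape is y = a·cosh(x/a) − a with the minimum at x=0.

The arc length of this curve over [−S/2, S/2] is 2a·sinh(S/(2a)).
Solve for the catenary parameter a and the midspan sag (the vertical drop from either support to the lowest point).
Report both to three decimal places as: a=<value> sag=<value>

a=56.671 sag=60.523

seed: a₀ = √(S³/(24(L−S))) = √(153.617³/(24·51.545)) = 54.132742
iter 1: u=1.418892  f(a)=+5.444e+00  f'(a)=-2.316e+00  a ← 54.132742 − (+5.444e+00/-2.316e+00) = 56.483124
iter 2: u=1.359849  f(a)=+3.747e-01  f'(a)=-2.008e+00  a ← 56.483124 − (+3.747e-01/-2.008e+00) = 56.669749
iter 3: u=1.355370  f(a)=+2.064e-03  f'(a)=-1.986e+00  a ← 56.669749 − (+2.064e-03/-1.986e+00) = 56.670788
iter 4: u=1.355346  f(a)=+6.342e-08  f'(a)=-1.985e+00  a ← 56.670788 − (+6.342e-08/-1.985e+00) = 56.670789
iter 5: u=1.355346  f(a)=+0.000e+00  f'(a)=-1.985e+00  a ← 56.670789 − (+0.000e+00/-1.985e+00) = 56.670789
converged: |Δa| < 1e-12 after 5 iterations
sag = a·(cosh(S/(2a)) − 1) = 56.670789·(cosh(1.355346) − 1) = 60.523238
T_max/T_min = cosh(S/(2a)) = 2.067979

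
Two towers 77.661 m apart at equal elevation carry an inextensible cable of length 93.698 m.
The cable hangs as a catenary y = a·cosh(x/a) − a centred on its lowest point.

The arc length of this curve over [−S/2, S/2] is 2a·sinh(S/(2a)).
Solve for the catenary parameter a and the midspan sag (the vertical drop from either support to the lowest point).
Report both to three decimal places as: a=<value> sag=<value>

seed: a₀ = √(S³/(24(L−S))) = √(77.661³/(24·16.037)) = 34.884884
iter 1: u=1.113104  f(a)=+1.023e+00  f'(a)=-1.038e+00  a ← 34.884884 − (+1.023e+00/-1.038e+00) = 35.870259
iter 2: u=1.082526  f(a)=+4.496e-02  f'(a)=-9.491e-01  a ← 35.870259 − (+4.496e-02/-9.491e-01) = 35.917631
iter 3: u=1.081099  f(a)=+9.562e-05  f'(a)=-9.450e-01  a ← 35.917631 − (+9.562e-05/-9.450e-01) = 35.917732
iter 4: u=1.081096  f(a)=+4.345e-10  f'(a)=-9.450e-01  a ← 35.917732 − (+4.345e-10/-9.450e-01) = 35.917732
iter 5: u=1.081096  f(a)=+1.421e-14  f'(a)=-9.450e-01  a ← 35.917732 − (+1.421e-14/-9.450e-01) = 35.917732
converged: |Δa| < 1e-12 after 5 iterations
sag = a·(cosh(S/(2a)) − 1) = 35.917732·(cosh(1.081096) − 1) = 23.115413
T_max/T_min = cosh(S/(2a)) = 1.643565

a=35.918 sag=23.115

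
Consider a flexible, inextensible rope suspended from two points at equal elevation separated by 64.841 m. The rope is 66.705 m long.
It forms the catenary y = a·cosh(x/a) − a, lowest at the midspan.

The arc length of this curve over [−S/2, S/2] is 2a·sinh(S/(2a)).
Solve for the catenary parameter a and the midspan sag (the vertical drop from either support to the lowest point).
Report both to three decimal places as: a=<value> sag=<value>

seed: a₀ = √(S³/(24(L−S))) = √(64.841³/(24·1.864)) = 78.063134
iter 1: u=0.415311  f(a)=+1.614e-02  f'(a)=-4.859e-02  a ← 78.063134 − (+1.614e-02/-4.859e-02) = 78.395368
iter 2: u=0.413551  f(a)=+1.036e-04  f'(a)=-4.796e-02  a ← 78.395368 − (+1.036e-04/-4.796e-02) = 78.397529
iter 3: u=0.413540  f(a)=+4.333e-09  f'(a)=-4.796e-02  a ← 78.397529 − (+4.333e-09/-4.796e-02) = 78.397529
iter 4: u=0.413540  f(a)=+0.000e+00  f'(a)=-4.796e-02  a ← 78.397529 − (+0.000e+00/-4.796e-02) = 78.397529
converged: |Δa| < 1e-12 after 4 iterations
sag = a·(cosh(S/(2a)) − 1) = 78.397529·(cosh(0.413540) − 1) = 6.799665
T_max/T_min = cosh(S/(2a)) = 1.086733

a=78.398 sag=6.800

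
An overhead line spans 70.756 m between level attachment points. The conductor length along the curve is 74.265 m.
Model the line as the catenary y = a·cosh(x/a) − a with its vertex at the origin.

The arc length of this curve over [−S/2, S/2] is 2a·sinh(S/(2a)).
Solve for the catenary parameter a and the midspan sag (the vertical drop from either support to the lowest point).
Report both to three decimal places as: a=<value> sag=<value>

a=65.333 sag=9.815

seed: a₀ = √(S³/(24(L−S))) = √(70.756³/(24·3.509)) = 64.855618
iter 1: u=0.545489  f(a)=+5.258e-02  f'(a)=-1.115e-01  a ← 64.855618 − (+5.258e-02/-1.115e-01) = 65.327322
iter 2: u=0.541550  f(a)=+5.791e-04  f'(a)=-1.090e-01  a ← 65.327322 − (+5.791e-04/-1.090e-01) = 65.332634
iter 3: u=0.541506  f(a)=+7.200e-08  f'(a)=-1.090e-01  a ← 65.332634 − (+7.200e-08/-1.090e-01) = 65.332635
iter 4: u=0.541506  f(a)=+0.000e+00  f'(a)=-1.090e-01  a ← 65.332635 − (+0.000e+00/-1.090e-01) = 65.332635
converged: |Δa| < 1e-12 after 4 iterations
sag = a·(cosh(S/(2a)) − 1) = 65.332635·(cosh(0.541506) − 1) = 9.815058
T_max/T_min = cosh(S/(2a)) = 1.150232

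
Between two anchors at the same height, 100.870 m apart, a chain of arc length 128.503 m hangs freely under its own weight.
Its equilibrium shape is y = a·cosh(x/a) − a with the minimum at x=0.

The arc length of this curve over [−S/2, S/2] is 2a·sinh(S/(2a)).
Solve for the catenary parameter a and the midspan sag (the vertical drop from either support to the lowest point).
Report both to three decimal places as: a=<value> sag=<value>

seed: a₀ = √(S³/(24(L−S))) = √(100.870³/(24·27.633)) = 39.339007
iter 1: u=1.282061  f(a)=+2.362e+00  f'(a)=-1.650e+00  a ← 39.339007 − (+2.362e+00/-1.650e+00) = 40.770689
iter 2: u=1.237041  f(a)=+1.351e-01  f'(a)=-1.466e+00  a ← 40.770689 − (+1.351e-01/-1.466e+00) = 40.862820
iter 3: u=1.234252  f(a)=+5.009e-04  f'(a)=-1.455e+00  a ← 40.862820 − (+5.009e-04/-1.455e+00) = 40.863164
iter 4: u=1.234241  f(a)=+6.946e-09  f'(a)=-1.455e+00  a ← 40.863164 − (+6.946e-09/-1.455e+00) = 40.863164
iter 5: u=1.234241  f(a)=+0.000e+00  f'(a)=-1.455e+00  a ← 40.863164 − (+0.000e+00/-1.455e+00) = 40.863164
converged: |Δa| < 1e-12 after 5 iterations
sag = a·(cosh(S/(2a)) − 1) = 40.863164·(cosh(1.234241) − 1) = 35.281786
T_max/T_min = cosh(S/(2a)) = 1.863413

a=40.863 sag=35.282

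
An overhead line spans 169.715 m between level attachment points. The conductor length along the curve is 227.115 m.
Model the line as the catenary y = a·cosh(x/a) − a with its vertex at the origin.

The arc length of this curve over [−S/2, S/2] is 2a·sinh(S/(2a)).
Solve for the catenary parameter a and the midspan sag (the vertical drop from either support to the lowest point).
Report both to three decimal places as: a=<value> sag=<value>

seed: a₀ = √(S³/(24(L−S))) = √(169.715³/(24·57.400)) = 59.568790
iter 1: u=1.424530  f(a)=+6.114e+00  f'(a)=-2.348e+00  a ← 59.568790 − (+6.114e+00/-2.348e+00) = 62.172840
iter 2: u=1.364864  f(a)=+4.237e-01  f'(a)=-2.033e+00  a ← 62.172840 − (+4.237e-01/-2.033e+00) = 62.381316
iter 3: u=1.360303  f(a)=+2.371e-03  f'(a)=-2.010e+00  a ← 62.381316 − (+2.371e-03/-2.010e+00) = 62.382495
iter 4: u=1.360277  f(a)=+7.514e-08  f'(a)=-2.010e+00  a ← 62.382495 − (+7.514e-08/-2.010e+00) = 62.382495
iter 5: u=1.360277  f(a)=+0.000e+00  f'(a)=-2.010e+00  a ← 62.382495 − (+0.000e+00/-2.010e+00) = 62.382495
converged: |Δa| < 1e-12 after 5 iterations
sag = a·(cosh(S/(2a)) − 1) = 62.382495·(cosh(1.360277) − 1) = 67.181703
T_max/T_min = cosh(S/(2a)) = 2.076932

a=62.382 sag=67.182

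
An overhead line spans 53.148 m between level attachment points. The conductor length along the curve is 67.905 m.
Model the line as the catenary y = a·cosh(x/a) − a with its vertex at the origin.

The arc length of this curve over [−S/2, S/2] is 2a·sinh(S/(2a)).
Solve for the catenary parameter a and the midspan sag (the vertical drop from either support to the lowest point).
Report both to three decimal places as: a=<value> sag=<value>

seed: a₀ = √(S³/(24(L−S))) = √(53.148³/(24·14.757)) = 20.588549
iter 1: u=1.290718  f(a)=+1.279e+00  f'(a)=-1.687e+00  a ← 20.588549 − (+1.279e+00/-1.687e+00) = 21.346779
iter 2: u=1.244872  f(a)=+7.406e-02  f'(a)=-1.497e+00  a ← 21.346779 − (+7.406e-02/-1.497e+00) = 21.396256
iter 3: u=1.241993  f(a)=+2.820e-04  f'(a)=-1.485e+00  a ← 21.396256 − (+2.820e-04/-1.485e+00) = 21.396446
iter 4: u=1.241982  f(a)=+4.123e-09  f'(a)=-1.485e+00  a ← 21.396446 − (+4.123e-09/-1.485e+00) = 21.396446
iter 5: u=1.241982  f(a)=+0.000e+00  f'(a)=-1.485e+00  a ← 21.396446 − (+0.000e+00/-1.485e+00) = 21.396446
converged: |Δa| < 1e-12 after 5 iterations
sag = a·(cosh(S/(2a)) − 1) = 21.396446·(cosh(1.241982) − 1) = 18.735588
T_max/T_min = cosh(S/(2a)) = 1.875640

a=21.396 sag=18.736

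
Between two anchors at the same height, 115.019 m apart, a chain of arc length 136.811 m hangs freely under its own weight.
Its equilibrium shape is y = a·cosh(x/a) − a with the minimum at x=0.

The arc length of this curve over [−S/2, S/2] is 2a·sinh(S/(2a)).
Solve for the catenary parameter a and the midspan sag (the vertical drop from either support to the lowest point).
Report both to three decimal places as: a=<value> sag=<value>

a=55.409 sag=32.622

seed: a₀ = √(S³/(24(L−S))) = √(115.019³/(24·21.792)) = 53.938668
iter 1: u=1.066202  f(a)=+1.273e+00  f'(a)=-9.037e-01  a ← 53.938668 − (+1.273e+00/-9.037e-01) = 55.347002
iter 2: u=1.039072  f(a)=+5.155e-02  f'(a)=-8.318e-01  a ← 55.347002 − (+5.155e-02/-8.318e-01) = 55.408973
iter 3: u=1.037910  f(a)=+9.248e-05  f'(a)=-8.288e-01  a ← 55.408973 − (+9.248e-05/-8.288e-01) = 55.409085
iter 4: u=1.037907  f(a)=+2.988e-10  f'(a)=-8.288e-01  a ← 55.409085 − (+2.988e-10/-8.288e-01) = 55.409085
iter 5: u=1.037907  f(a)=+0.000e+00  f'(a)=-8.288e-01  a ← 55.409085 − (+0.000e+00/-8.288e-01) = 55.409085
converged: |Δa| < 1e-12 after 5 iterations
sag = a·(cosh(S/(2a)) − 1) = 55.409085·(cosh(1.037907) − 1) = 32.622041
T_max/T_min = cosh(S/(2a)) = 1.588749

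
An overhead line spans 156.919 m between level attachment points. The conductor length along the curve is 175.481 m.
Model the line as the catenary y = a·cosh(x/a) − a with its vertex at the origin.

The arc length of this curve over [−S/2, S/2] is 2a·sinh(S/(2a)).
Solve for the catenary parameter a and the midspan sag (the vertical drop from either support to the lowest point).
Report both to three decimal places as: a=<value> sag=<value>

a=94.740 sag=34.388

seed: a₀ = √(S³/(24(L−S))) = √(156.919³/(24·18.562)) = 93.131220
iter 1: u=0.842462  f(a)=+6.700e-01  f'(a)=-4.276e-01  a ← 93.131220 − (+6.700e-01/-4.276e-01) = 94.697854
iter 2: u=0.828525  f(a)=+1.728e-02  f'(a)=-4.058e-01  a ← 94.697854 − (+1.728e-02/-4.058e-01) = 94.740430
iter 3: u=0.828152  f(a)=+1.217e-05  f'(a)=-4.053e-01  a ← 94.740430 − (+1.217e-05/-4.053e-01) = 94.740460
iter 4: u=0.828152  f(a)=+6.054e-12  f'(a)=-4.053e-01  a ← 94.740460 − (+6.054e-12/-4.053e-01) = 94.740460
converged: |Δa| < 1e-12 after 4 iterations
sag = a·(cosh(S/(2a)) − 1) = 94.740460·(cosh(0.828152) − 1) = 34.387965
T_max/T_min = cosh(S/(2a)) = 1.362970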